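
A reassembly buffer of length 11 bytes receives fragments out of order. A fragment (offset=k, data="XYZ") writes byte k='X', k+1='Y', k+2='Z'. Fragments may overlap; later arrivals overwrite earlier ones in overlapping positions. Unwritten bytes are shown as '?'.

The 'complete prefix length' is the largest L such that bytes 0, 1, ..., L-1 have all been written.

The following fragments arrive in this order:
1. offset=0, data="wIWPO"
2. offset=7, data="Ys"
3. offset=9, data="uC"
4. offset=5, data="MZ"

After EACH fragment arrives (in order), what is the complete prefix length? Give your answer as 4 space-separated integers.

Answer: 5 5 5 11

Derivation:
Fragment 1: offset=0 data="wIWPO" -> buffer=wIWPO?????? -> prefix_len=5
Fragment 2: offset=7 data="Ys" -> buffer=wIWPO??Ys?? -> prefix_len=5
Fragment 3: offset=9 data="uC" -> buffer=wIWPO??YsuC -> prefix_len=5
Fragment 4: offset=5 data="MZ" -> buffer=wIWPOMZYsuC -> prefix_len=11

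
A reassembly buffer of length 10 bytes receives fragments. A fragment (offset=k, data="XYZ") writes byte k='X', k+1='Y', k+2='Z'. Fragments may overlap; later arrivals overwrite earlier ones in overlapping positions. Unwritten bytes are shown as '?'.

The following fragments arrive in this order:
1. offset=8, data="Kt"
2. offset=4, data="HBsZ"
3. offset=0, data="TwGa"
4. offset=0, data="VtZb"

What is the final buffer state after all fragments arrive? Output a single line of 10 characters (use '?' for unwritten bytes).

Answer: VtZbHBsZKt

Derivation:
Fragment 1: offset=8 data="Kt" -> buffer=????????Kt
Fragment 2: offset=4 data="HBsZ" -> buffer=????HBsZKt
Fragment 3: offset=0 data="TwGa" -> buffer=TwGaHBsZKt
Fragment 4: offset=0 data="VtZb" -> buffer=VtZbHBsZKt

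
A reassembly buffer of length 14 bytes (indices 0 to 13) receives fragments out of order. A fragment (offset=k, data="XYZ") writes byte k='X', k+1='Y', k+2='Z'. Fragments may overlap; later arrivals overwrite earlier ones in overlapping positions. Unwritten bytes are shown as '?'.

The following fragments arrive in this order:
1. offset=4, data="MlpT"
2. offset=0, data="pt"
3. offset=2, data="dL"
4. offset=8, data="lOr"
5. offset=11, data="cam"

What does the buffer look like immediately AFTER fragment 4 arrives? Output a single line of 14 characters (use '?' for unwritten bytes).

Answer: ptdLMlpTlOr???

Derivation:
Fragment 1: offset=4 data="MlpT" -> buffer=????MlpT??????
Fragment 2: offset=0 data="pt" -> buffer=pt??MlpT??????
Fragment 3: offset=2 data="dL" -> buffer=ptdLMlpT??????
Fragment 4: offset=8 data="lOr" -> buffer=ptdLMlpTlOr???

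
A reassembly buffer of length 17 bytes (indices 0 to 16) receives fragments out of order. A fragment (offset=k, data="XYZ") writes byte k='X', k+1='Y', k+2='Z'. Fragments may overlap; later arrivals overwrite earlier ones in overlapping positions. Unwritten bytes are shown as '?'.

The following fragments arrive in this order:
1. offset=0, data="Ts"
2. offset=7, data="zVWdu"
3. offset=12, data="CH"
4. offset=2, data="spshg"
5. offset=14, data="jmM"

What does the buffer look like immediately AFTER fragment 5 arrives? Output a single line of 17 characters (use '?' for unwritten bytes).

Fragment 1: offset=0 data="Ts" -> buffer=Ts???????????????
Fragment 2: offset=7 data="zVWdu" -> buffer=Ts?????zVWdu?????
Fragment 3: offset=12 data="CH" -> buffer=Ts?????zVWduCH???
Fragment 4: offset=2 data="spshg" -> buffer=TsspshgzVWduCH???
Fragment 5: offset=14 data="jmM" -> buffer=TsspshgzVWduCHjmM

Answer: TsspshgzVWduCHjmM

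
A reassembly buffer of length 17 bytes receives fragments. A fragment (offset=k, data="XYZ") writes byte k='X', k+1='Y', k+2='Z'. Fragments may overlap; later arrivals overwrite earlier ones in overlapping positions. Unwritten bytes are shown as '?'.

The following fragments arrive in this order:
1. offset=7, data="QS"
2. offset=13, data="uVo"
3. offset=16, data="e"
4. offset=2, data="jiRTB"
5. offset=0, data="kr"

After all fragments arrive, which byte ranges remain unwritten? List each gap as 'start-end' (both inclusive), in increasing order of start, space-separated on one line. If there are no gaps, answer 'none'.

Fragment 1: offset=7 len=2
Fragment 2: offset=13 len=3
Fragment 3: offset=16 len=1
Fragment 4: offset=2 len=5
Fragment 5: offset=0 len=2
Gaps: 9-12

Answer: 9-12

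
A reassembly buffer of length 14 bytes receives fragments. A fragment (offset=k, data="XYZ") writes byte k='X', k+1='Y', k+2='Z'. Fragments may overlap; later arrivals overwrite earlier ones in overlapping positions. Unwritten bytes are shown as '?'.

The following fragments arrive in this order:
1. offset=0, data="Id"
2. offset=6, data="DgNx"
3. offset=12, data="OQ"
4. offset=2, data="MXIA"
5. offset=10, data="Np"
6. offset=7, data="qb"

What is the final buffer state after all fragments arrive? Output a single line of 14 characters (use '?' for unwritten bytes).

Fragment 1: offset=0 data="Id" -> buffer=Id????????????
Fragment 2: offset=6 data="DgNx" -> buffer=Id????DgNx????
Fragment 3: offset=12 data="OQ" -> buffer=Id????DgNx??OQ
Fragment 4: offset=2 data="MXIA" -> buffer=IdMXIADgNx??OQ
Fragment 5: offset=10 data="Np" -> buffer=IdMXIADgNxNpOQ
Fragment 6: offset=7 data="qb" -> buffer=IdMXIADqbxNpOQ

Answer: IdMXIADqbxNpOQ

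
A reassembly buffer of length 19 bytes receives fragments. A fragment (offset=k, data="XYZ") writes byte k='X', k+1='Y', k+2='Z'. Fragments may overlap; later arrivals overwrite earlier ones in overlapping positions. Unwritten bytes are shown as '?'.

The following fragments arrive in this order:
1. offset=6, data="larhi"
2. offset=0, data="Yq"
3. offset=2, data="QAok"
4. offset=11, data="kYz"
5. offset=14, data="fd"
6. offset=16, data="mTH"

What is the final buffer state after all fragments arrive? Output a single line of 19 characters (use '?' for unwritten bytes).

Answer: YqQAoklarhikYzfdmTH

Derivation:
Fragment 1: offset=6 data="larhi" -> buffer=??????larhi????????
Fragment 2: offset=0 data="Yq" -> buffer=Yq????larhi????????
Fragment 3: offset=2 data="QAok" -> buffer=YqQAoklarhi????????
Fragment 4: offset=11 data="kYz" -> buffer=YqQAoklarhikYz?????
Fragment 5: offset=14 data="fd" -> buffer=YqQAoklarhikYzfd???
Fragment 6: offset=16 data="mTH" -> buffer=YqQAoklarhikYzfdmTH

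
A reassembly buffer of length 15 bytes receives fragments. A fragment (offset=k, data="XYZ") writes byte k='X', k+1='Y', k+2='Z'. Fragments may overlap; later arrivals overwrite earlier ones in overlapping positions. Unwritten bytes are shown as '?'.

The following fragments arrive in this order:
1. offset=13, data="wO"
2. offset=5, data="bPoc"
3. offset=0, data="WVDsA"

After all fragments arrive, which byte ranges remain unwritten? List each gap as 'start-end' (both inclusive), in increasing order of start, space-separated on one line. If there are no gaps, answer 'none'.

Answer: 9-12

Derivation:
Fragment 1: offset=13 len=2
Fragment 2: offset=5 len=4
Fragment 3: offset=0 len=5
Gaps: 9-12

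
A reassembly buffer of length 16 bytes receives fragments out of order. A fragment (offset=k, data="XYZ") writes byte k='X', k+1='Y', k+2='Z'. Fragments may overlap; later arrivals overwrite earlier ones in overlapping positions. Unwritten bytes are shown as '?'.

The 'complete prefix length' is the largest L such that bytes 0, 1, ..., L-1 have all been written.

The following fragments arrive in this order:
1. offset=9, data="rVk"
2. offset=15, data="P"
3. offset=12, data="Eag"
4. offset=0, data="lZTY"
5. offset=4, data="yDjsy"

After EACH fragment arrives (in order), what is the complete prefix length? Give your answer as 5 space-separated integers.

Answer: 0 0 0 4 16

Derivation:
Fragment 1: offset=9 data="rVk" -> buffer=?????????rVk???? -> prefix_len=0
Fragment 2: offset=15 data="P" -> buffer=?????????rVk???P -> prefix_len=0
Fragment 3: offset=12 data="Eag" -> buffer=?????????rVkEagP -> prefix_len=0
Fragment 4: offset=0 data="lZTY" -> buffer=lZTY?????rVkEagP -> prefix_len=4
Fragment 5: offset=4 data="yDjsy" -> buffer=lZTYyDjsyrVkEagP -> prefix_len=16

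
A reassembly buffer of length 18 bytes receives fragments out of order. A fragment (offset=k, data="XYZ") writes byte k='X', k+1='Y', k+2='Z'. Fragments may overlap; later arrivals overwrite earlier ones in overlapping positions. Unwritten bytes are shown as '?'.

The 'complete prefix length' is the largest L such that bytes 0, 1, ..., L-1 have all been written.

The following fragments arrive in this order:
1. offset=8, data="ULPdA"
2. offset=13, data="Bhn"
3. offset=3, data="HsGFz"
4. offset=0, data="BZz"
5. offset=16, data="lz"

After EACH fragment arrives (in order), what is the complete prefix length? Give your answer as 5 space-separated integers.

Fragment 1: offset=8 data="ULPdA" -> buffer=????????ULPdA????? -> prefix_len=0
Fragment 2: offset=13 data="Bhn" -> buffer=????????ULPdABhn?? -> prefix_len=0
Fragment 3: offset=3 data="HsGFz" -> buffer=???HsGFzULPdABhn?? -> prefix_len=0
Fragment 4: offset=0 data="BZz" -> buffer=BZzHsGFzULPdABhn?? -> prefix_len=16
Fragment 5: offset=16 data="lz" -> buffer=BZzHsGFzULPdABhnlz -> prefix_len=18

Answer: 0 0 0 16 18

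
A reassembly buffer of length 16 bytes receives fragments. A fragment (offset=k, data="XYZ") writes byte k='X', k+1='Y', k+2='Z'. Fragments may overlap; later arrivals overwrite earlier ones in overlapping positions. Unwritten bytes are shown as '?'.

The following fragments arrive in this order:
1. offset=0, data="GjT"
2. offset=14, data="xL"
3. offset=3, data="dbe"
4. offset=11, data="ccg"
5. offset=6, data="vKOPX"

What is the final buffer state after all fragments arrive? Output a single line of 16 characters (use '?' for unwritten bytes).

Answer: GjTdbevKOPXccgxL

Derivation:
Fragment 1: offset=0 data="GjT" -> buffer=GjT?????????????
Fragment 2: offset=14 data="xL" -> buffer=GjT???????????xL
Fragment 3: offset=3 data="dbe" -> buffer=GjTdbe????????xL
Fragment 4: offset=11 data="ccg" -> buffer=GjTdbe?????ccgxL
Fragment 5: offset=6 data="vKOPX" -> buffer=GjTdbevKOPXccgxL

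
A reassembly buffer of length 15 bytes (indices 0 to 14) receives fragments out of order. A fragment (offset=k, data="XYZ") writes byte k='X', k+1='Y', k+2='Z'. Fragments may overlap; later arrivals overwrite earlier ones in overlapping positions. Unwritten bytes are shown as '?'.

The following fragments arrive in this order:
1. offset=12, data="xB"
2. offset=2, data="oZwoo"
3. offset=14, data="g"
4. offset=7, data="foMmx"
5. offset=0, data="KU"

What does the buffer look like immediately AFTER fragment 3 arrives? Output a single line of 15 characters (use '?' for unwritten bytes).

Answer: ??oZwoo?????xBg

Derivation:
Fragment 1: offset=12 data="xB" -> buffer=????????????xB?
Fragment 2: offset=2 data="oZwoo" -> buffer=??oZwoo?????xB?
Fragment 3: offset=14 data="g" -> buffer=??oZwoo?????xBg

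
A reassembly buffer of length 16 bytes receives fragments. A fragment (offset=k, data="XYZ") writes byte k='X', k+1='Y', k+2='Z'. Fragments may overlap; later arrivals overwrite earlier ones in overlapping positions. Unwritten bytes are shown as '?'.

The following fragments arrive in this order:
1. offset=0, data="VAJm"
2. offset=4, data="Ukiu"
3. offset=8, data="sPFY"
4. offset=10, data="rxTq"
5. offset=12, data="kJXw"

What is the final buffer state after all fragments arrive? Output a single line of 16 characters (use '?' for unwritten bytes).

Answer: VAJmUkiusPrxkJXw

Derivation:
Fragment 1: offset=0 data="VAJm" -> buffer=VAJm????????????
Fragment 2: offset=4 data="Ukiu" -> buffer=VAJmUkiu????????
Fragment 3: offset=8 data="sPFY" -> buffer=VAJmUkiusPFY????
Fragment 4: offset=10 data="rxTq" -> buffer=VAJmUkiusPrxTq??
Fragment 5: offset=12 data="kJXw" -> buffer=VAJmUkiusPrxkJXw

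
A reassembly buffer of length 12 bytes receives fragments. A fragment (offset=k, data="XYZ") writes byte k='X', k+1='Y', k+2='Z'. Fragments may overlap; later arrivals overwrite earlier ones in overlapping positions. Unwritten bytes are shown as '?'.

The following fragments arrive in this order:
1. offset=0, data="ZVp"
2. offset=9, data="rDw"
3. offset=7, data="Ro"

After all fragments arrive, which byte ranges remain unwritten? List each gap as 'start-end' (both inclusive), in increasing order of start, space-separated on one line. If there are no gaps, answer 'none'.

Answer: 3-6

Derivation:
Fragment 1: offset=0 len=3
Fragment 2: offset=9 len=3
Fragment 3: offset=7 len=2
Gaps: 3-6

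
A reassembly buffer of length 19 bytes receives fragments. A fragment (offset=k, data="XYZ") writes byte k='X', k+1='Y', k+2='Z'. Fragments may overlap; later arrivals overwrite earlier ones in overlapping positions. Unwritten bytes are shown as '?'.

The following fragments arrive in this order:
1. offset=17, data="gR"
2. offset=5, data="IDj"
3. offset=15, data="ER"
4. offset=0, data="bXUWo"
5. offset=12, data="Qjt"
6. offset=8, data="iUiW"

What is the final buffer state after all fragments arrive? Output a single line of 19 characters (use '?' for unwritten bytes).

Fragment 1: offset=17 data="gR" -> buffer=?????????????????gR
Fragment 2: offset=5 data="IDj" -> buffer=?????IDj?????????gR
Fragment 3: offset=15 data="ER" -> buffer=?????IDj???????ERgR
Fragment 4: offset=0 data="bXUWo" -> buffer=bXUWoIDj???????ERgR
Fragment 5: offset=12 data="Qjt" -> buffer=bXUWoIDj????QjtERgR
Fragment 6: offset=8 data="iUiW" -> buffer=bXUWoIDjiUiWQjtERgR

Answer: bXUWoIDjiUiWQjtERgR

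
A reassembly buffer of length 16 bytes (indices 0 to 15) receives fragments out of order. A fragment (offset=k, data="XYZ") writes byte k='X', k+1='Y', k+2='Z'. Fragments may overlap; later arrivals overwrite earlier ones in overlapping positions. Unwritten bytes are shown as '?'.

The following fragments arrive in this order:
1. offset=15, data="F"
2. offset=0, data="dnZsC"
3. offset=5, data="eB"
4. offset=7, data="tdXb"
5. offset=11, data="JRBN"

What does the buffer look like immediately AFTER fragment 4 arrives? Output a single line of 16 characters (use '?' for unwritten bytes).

Fragment 1: offset=15 data="F" -> buffer=???????????????F
Fragment 2: offset=0 data="dnZsC" -> buffer=dnZsC??????????F
Fragment 3: offset=5 data="eB" -> buffer=dnZsCeB????????F
Fragment 4: offset=7 data="tdXb" -> buffer=dnZsCeBtdXb????F

Answer: dnZsCeBtdXb????F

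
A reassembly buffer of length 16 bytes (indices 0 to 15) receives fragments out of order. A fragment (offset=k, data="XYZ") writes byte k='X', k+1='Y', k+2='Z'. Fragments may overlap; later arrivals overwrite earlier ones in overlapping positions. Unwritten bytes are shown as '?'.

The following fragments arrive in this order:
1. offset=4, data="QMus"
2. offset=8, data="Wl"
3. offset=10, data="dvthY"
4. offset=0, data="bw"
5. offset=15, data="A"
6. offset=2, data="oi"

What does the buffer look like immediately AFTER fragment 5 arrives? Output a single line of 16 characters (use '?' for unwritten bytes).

Fragment 1: offset=4 data="QMus" -> buffer=????QMus????????
Fragment 2: offset=8 data="Wl" -> buffer=????QMusWl??????
Fragment 3: offset=10 data="dvthY" -> buffer=????QMusWldvthY?
Fragment 4: offset=0 data="bw" -> buffer=bw??QMusWldvthY?
Fragment 5: offset=15 data="A" -> buffer=bw??QMusWldvthYA

Answer: bw??QMusWldvthYA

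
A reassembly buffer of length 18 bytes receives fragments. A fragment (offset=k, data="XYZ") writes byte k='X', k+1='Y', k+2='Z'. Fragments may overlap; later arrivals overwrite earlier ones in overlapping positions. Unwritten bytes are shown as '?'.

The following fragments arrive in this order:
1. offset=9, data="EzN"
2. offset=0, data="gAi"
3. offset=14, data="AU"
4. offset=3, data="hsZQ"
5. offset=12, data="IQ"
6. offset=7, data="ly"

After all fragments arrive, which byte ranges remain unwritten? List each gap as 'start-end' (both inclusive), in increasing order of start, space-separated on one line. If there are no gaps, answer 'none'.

Fragment 1: offset=9 len=3
Fragment 2: offset=0 len=3
Fragment 3: offset=14 len=2
Fragment 4: offset=3 len=4
Fragment 5: offset=12 len=2
Fragment 6: offset=7 len=2
Gaps: 16-17

Answer: 16-17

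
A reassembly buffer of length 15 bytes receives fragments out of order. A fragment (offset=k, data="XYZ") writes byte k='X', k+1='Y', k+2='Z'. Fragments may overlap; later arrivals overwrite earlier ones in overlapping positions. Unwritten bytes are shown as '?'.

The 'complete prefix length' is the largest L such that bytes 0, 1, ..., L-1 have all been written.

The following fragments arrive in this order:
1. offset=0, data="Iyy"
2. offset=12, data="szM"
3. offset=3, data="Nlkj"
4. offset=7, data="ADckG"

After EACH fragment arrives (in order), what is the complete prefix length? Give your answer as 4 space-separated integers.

Fragment 1: offset=0 data="Iyy" -> buffer=Iyy???????????? -> prefix_len=3
Fragment 2: offset=12 data="szM" -> buffer=Iyy?????????szM -> prefix_len=3
Fragment 3: offset=3 data="Nlkj" -> buffer=IyyNlkj?????szM -> prefix_len=7
Fragment 4: offset=7 data="ADckG" -> buffer=IyyNlkjADckGszM -> prefix_len=15

Answer: 3 3 7 15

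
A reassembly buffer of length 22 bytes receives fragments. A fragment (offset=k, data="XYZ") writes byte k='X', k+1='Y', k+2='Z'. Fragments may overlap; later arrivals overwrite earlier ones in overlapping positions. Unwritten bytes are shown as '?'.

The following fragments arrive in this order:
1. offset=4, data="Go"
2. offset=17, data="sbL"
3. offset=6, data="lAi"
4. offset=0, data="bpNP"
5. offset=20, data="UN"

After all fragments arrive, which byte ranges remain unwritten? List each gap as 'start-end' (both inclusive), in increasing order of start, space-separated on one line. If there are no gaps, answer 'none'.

Answer: 9-16

Derivation:
Fragment 1: offset=4 len=2
Fragment 2: offset=17 len=3
Fragment 3: offset=6 len=3
Fragment 4: offset=0 len=4
Fragment 5: offset=20 len=2
Gaps: 9-16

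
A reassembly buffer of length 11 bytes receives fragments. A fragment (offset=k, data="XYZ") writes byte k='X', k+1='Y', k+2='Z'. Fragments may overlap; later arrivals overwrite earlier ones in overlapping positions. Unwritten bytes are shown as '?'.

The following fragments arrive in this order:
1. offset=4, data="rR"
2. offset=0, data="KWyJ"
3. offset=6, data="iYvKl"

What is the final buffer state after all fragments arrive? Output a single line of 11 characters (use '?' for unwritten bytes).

Fragment 1: offset=4 data="rR" -> buffer=????rR?????
Fragment 2: offset=0 data="KWyJ" -> buffer=KWyJrR?????
Fragment 3: offset=6 data="iYvKl" -> buffer=KWyJrRiYvKl

Answer: KWyJrRiYvKl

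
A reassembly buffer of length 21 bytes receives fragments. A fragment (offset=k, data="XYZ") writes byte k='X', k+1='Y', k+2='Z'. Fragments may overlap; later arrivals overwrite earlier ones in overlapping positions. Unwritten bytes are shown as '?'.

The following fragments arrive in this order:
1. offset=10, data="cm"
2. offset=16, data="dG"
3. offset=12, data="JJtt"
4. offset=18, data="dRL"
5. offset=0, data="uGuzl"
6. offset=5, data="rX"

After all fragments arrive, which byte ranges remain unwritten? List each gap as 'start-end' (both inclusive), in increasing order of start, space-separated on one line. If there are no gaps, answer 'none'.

Fragment 1: offset=10 len=2
Fragment 2: offset=16 len=2
Fragment 3: offset=12 len=4
Fragment 4: offset=18 len=3
Fragment 5: offset=0 len=5
Fragment 6: offset=5 len=2
Gaps: 7-9

Answer: 7-9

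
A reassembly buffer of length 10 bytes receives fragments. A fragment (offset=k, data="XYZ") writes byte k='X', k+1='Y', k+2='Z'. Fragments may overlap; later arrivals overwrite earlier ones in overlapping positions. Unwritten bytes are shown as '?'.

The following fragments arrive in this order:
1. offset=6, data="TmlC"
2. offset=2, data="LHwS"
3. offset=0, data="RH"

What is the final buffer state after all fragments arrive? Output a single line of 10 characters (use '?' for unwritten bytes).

Fragment 1: offset=6 data="TmlC" -> buffer=??????TmlC
Fragment 2: offset=2 data="LHwS" -> buffer=??LHwSTmlC
Fragment 3: offset=0 data="RH" -> buffer=RHLHwSTmlC

Answer: RHLHwSTmlC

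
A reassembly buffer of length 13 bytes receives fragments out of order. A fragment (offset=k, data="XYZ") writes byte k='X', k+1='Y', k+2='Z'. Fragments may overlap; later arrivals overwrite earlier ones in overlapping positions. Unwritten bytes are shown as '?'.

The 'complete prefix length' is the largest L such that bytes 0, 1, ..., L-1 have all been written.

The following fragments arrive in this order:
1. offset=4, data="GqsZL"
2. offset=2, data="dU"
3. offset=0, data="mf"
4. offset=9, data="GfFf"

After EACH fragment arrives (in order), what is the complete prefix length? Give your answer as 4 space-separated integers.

Answer: 0 0 9 13

Derivation:
Fragment 1: offset=4 data="GqsZL" -> buffer=????GqsZL???? -> prefix_len=0
Fragment 2: offset=2 data="dU" -> buffer=??dUGqsZL???? -> prefix_len=0
Fragment 3: offset=0 data="mf" -> buffer=mfdUGqsZL???? -> prefix_len=9
Fragment 4: offset=9 data="GfFf" -> buffer=mfdUGqsZLGfFf -> prefix_len=13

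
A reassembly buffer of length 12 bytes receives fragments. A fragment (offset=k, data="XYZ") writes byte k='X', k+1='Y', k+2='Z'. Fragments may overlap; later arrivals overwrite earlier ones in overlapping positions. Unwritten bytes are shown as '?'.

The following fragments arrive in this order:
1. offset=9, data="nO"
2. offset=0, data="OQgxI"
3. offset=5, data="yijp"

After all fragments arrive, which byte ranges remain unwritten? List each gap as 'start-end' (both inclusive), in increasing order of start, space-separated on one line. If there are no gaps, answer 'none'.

Fragment 1: offset=9 len=2
Fragment 2: offset=0 len=5
Fragment 3: offset=5 len=4
Gaps: 11-11

Answer: 11-11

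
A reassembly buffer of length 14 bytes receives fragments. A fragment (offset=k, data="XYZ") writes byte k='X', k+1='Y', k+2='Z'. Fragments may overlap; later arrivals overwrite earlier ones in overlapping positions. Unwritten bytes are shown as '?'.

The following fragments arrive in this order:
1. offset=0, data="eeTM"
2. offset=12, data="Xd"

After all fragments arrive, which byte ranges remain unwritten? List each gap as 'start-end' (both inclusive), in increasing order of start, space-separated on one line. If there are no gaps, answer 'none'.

Fragment 1: offset=0 len=4
Fragment 2: offset=12 len=2
Gaps: 4-11

Answer: 4-11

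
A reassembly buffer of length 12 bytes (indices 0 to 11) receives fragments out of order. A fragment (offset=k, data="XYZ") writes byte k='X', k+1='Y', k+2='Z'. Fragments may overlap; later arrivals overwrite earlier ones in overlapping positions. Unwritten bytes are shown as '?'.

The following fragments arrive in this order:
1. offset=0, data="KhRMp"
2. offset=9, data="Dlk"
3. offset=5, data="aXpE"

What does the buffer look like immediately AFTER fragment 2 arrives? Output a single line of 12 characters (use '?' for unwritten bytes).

Fragment 1: offset=0 data="KhRMp" -> buffer=KhRMp???????
Fragment 2: offset=9 data="Dlk" -> buffer=KhRMp????Dlk

Answer: KhRMp????Dlk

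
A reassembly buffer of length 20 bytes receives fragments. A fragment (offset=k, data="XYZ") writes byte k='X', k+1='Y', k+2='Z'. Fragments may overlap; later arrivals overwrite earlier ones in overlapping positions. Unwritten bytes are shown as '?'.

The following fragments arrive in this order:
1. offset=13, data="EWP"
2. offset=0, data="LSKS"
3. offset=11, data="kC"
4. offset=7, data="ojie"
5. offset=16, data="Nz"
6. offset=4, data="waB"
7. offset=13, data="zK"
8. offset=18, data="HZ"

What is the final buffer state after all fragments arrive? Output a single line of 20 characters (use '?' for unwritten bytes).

Fragment 1: offset=13 data="EWP" -> buffer=?????????????EWP????
Fragment 2: offset=0 data="LSKS" -> buffer=LSKS?????????EWP????
Fragment 3: offset=11 data="kC" -> buffer=LSKS???????kCEWP????
Fragment 4: offset=7 data="ojie" -> buffer=LSKS???ojiekCEWP????
Fragment 5: offset=16 data="Nz" -> buffer=LSKS???ojiekCEWPNz??
Fragment 6: offset=4 data="waB" -> buffer=LSKSwaBojiekCEWPNz??
Fragment 7: offset=13 data="zK" -> buffer=LSKSwaBojiekCzKPNz??
Fragment 8: offset=18 data="HZ" -> buffer=LSKSwaBojiekCzKPNzHZ

Answer: LSKSwaBojiekCzKPNzHZ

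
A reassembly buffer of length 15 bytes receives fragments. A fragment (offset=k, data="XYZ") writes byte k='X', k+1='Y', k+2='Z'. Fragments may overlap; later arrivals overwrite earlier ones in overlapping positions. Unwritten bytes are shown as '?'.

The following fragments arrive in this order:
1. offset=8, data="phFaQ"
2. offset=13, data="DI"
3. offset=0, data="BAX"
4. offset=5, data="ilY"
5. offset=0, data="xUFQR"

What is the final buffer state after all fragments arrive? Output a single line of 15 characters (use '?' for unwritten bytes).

Fragment 1: offset=8 data="phFaQ" -> buffer=????????phFaQ??
Fragment 2: offset=13 data="DI" -> buffer=????????phFaQDI
Fragment 3: offset=0 data="BAX" -> buffer=BAX?????phFaQDI
Fragment 4: offset=5 data="ilY" -> buffer=BAX??ilYphFaQDI
Fragment 5: offset=0 data="xUFQR" -> buffer=xUFQRilYphFaQDI

Answer: xUFQRilYphFaQDI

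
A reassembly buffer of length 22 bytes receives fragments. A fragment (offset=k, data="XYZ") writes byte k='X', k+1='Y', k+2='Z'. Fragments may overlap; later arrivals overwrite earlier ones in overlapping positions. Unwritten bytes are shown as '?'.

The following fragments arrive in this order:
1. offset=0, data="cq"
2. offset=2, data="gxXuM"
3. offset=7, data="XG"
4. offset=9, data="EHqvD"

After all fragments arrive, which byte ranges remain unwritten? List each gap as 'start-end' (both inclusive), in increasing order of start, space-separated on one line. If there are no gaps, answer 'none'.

Answer: 14-21

Derivation:
Fragment 1: offset=0 len=2
Fragment 2: offset=2 len=5
Fragment 3: offset=7 len=2
Fragment 4: offset=9 len=5
Gaps: 14-21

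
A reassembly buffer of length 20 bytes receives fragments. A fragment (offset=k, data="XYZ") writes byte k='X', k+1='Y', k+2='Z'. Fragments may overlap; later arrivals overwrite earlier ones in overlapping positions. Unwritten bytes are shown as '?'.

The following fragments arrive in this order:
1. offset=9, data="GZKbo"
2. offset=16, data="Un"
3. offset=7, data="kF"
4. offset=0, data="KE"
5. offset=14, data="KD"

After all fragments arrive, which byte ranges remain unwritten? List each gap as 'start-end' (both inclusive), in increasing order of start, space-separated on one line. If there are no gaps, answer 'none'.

Fragment 1: offset=9 len=5
Fragment 2: offset=16 len=2
Fragment 3: offset=7 len=2
Fragment 4: offset=0 len=2
Fragment 5: offset=14 len=2
Gaps: 2-6 18-19

Answer: 2-6 18-19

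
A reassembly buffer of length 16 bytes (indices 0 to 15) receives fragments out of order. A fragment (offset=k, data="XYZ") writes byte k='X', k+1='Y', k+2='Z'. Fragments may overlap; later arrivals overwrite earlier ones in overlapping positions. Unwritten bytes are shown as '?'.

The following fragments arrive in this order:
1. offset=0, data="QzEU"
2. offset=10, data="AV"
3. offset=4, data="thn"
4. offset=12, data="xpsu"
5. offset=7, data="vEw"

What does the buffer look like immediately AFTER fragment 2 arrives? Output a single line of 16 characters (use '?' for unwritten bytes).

Fragment 1: offset=0 data="QzEU" -> buffer=QzEU????????????
Fragment 2: offset=10 data="AV" -> buffer=QzEU??????AV????

Answer: QzEU??????AV????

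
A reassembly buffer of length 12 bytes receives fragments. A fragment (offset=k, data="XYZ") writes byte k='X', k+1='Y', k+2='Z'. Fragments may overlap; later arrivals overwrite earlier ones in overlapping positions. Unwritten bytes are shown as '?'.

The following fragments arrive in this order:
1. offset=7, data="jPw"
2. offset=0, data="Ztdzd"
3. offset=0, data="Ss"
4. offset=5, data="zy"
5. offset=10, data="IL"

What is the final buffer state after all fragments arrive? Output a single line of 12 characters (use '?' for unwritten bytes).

Fragment 1: offset=7 data="jPw" -> buffer=???????jPw??
Fragment 2: offset=0 data="Ztdzd" -> buffer=Ztdzd??jPw??
Fragment 3: offset=0 data="Ss" -> buffer=Ssdzd??jPw??
Fragment 4: offset=5 data="zy" -> buffer=SsdzdzyjPw??
Fragment 5: offset=10 data="IL" -> buffer=SsdzdzyjPwIL

Answer: SsdzdzyjPwIL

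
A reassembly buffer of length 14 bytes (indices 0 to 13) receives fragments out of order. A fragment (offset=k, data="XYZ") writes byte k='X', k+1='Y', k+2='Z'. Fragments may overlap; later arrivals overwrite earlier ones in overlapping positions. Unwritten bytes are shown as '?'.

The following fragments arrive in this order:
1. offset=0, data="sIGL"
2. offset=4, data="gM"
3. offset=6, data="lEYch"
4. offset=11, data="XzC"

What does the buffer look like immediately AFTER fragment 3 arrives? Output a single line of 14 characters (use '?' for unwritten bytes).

Fragment 1: offset=0 data="sIGL" -> buffer=sIGL??????????
Fragment 2: offset=4 data="gM" -> buffer=sIGLgM????????
Fragment 3: offset=6 data="lEYch" -> buffer=sIGLgMlEYch???

Answer: sIGLgMlEYch???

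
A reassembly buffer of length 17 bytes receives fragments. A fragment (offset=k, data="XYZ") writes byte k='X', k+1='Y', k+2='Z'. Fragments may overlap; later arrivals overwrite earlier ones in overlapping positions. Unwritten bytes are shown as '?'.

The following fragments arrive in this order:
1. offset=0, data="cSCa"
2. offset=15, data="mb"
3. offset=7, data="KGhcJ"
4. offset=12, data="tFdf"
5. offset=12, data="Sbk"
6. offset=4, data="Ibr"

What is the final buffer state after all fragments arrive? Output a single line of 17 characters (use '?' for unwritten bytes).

Answer: cSCaIbrKGhcJSbkfb

Derivation:
Fragment 1: offset=0 data="cSCa" -> buffer=cSCa?????????????
Fragment 2: offset=15 data="mb" -> buffer=cSCa???????????mb
Fragment 3: offset=7 data="KGhcJ" -> buffer=cSCa???KGhcJ???mb
Fragment 4: offset=12 data="tFdf" -> buffer=cSCa???KGhcJtFdfb
Fragment 5: offset=12 data="Sbk" -> buffer=cSCa???KGhcJSbkfb
Fragment 6: offset=4 data="Ibr" -> buffer=cSCaIbrKGhcJSbkfb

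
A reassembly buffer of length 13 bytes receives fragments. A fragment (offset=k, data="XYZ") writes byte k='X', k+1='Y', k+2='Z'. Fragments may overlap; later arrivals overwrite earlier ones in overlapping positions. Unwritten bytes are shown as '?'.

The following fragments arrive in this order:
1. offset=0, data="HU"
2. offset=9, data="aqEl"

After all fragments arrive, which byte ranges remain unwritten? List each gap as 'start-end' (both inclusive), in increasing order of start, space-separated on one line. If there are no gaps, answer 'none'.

Answer: 2-8

Derivation:
Fragment 1: offset=0 len=2
Fragment 2: offset=9 len=4
Gaps: 2-8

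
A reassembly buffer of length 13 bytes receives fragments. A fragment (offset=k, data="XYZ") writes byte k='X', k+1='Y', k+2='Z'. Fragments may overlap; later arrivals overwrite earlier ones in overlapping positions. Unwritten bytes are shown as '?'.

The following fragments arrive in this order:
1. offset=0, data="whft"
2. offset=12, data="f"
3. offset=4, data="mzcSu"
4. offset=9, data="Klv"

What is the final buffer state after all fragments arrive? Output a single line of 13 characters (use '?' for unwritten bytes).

Answer: whftmzcSuKlvf

Derivation:
Fragment 1: offset=0 data="whft" -> buffer=whft?????????
Fragment 2: offset=12 data="f" -> buffer=whft????????f
Fragment 3: offset=4 data="mzcSu" -> buffer=whftmzcSu???f
Fragment 4: offset=9 data="Klv" -> buffer=whftmzcSuKlvf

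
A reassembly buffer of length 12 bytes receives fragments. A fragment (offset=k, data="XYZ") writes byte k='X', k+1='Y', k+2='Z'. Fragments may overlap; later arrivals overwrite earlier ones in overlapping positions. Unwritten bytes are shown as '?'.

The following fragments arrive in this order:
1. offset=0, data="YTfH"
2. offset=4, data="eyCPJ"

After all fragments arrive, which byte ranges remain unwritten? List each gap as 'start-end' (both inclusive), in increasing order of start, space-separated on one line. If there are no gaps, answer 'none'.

Fragment 1: offset=0 len=4
Fragment 2: offset=4 len=5
Gaps: 9-11

Answer: 9-11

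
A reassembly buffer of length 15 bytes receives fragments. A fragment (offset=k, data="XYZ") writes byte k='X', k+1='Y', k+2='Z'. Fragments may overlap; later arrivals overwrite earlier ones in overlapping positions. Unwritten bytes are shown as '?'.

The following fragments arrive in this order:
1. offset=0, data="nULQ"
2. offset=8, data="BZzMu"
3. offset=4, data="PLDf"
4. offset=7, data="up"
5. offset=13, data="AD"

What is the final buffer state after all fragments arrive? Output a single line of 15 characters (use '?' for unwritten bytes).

Fragment 1: offset=0 data="nULQ" -> buffer=nULQ???????????
Fragment 2: offset=8 data="BZzMu" -> buffer=nULQ????BZzMu??
Fragment 3: offset=4 data="PLDf" -> buffer=nULQPLDfBZzMu??
Fragment 4: offset=7 data="up" -> buffer=nULQPLDupZzMu??
Fragment 5: offset=13 data="AD" -> buffer=nULQPLDupZzMuAD

Answer: nULQPLDupZzMuAD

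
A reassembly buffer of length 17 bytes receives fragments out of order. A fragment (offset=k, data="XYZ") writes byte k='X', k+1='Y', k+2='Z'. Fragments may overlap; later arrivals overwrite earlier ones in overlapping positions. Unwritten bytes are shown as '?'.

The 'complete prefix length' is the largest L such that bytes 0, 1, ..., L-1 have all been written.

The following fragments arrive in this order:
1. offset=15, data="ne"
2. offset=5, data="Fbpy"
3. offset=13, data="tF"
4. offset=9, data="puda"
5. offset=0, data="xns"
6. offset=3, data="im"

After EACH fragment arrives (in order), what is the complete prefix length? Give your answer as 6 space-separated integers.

Fragment 1: offset=15 data="ne" -> buffer=???????????????ne -> prefix_len=0
Fragment 2: offset=5 data="Fbpy" -> buffer=?????Fbpy??????ne -> prefix_len=0
Fragment 3: offset=13 data="tF" -> buffer=?????Fbpy????tFne -> prefix_len=0
Fragment 4: offset=9 data="puda" -> buffer=?????FbpypudatFne -> prefix_len=0
Fragment 5: offset=0 data="xns" -> buffer=xns??FbpypudatFne -> prefix_len=3
Fragment 6: offset=3 data="im" -> buffer=xnsimFbpypudatFne -> prefix_len=17

Answer: 0 0 0 0 3 17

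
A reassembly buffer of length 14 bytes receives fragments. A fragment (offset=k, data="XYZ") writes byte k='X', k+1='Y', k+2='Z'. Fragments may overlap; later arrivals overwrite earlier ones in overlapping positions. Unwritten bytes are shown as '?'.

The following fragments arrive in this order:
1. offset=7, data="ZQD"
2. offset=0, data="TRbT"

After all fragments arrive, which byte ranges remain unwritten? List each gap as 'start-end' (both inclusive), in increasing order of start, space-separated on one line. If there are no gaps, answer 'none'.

Answer: 4-6 10-13

Derivation:
Fragment 1: offset=7 len=3
Fragment 2: offset=0 len=4
Gaps: 4-6 10-13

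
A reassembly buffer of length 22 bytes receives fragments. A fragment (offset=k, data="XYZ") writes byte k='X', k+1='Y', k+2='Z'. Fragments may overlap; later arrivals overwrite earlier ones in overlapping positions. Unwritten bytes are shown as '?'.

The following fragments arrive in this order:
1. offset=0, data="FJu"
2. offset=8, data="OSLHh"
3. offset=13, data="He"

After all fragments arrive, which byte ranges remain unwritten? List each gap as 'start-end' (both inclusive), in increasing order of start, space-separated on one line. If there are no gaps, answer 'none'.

Fragment 1: offset=0 len=3
Fragment 2: offset=8 len=5
Fragment 3: offset=13 len=2
Gaps: 3-7 15-21

Answer: 3-7 15-21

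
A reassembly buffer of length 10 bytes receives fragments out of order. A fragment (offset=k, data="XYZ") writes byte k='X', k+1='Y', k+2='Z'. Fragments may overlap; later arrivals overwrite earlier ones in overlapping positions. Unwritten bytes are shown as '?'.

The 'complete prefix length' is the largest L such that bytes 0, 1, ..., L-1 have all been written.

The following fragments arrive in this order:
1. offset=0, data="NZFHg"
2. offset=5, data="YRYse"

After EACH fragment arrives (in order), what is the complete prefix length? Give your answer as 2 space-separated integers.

Fragment 1: offset=0 data="NZFHg" -> buffer=NZFHg????? -> prefix_len=5
Fragment 2: offset=5 data="YRYse" -> buffer=NZFHgYRYse -> prefix_len=10

Answer: 5 10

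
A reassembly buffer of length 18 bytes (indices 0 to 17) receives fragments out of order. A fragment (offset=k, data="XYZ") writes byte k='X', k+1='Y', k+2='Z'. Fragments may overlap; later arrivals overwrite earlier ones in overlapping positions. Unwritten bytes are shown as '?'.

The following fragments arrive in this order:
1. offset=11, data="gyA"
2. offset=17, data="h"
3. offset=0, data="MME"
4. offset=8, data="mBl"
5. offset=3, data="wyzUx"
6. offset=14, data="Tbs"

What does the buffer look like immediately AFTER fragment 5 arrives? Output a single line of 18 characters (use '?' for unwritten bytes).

Fragment 1: offset=11 data="gyA" -> buffer=???????????gyA????
Fragment 2: offset=17 data="h" -> buffer=???????????gyA???h
Fragment 3: offset=0 data="MME" -> buffer=MME????????gyA???h
Fragment 4: offset=8 data="mBl" -> buffer=MME?????mBlgyA???h
Fragment 5: offset=3 data="wyzUx" -> buffer=MMEwyzUxmBlgyA???h

Answer: MMEwyzUxmBlgyA???h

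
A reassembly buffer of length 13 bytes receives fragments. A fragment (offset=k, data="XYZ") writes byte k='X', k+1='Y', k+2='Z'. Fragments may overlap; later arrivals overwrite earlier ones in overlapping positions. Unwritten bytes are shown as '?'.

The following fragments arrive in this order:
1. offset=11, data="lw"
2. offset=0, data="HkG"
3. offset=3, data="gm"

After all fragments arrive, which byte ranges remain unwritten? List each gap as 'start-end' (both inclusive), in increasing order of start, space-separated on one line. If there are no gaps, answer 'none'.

Fragment 1: offset=11 len=2
Fragment 2: offset=0 len=3
Fragment 3: offset=3 len=2
Gaps: 5-10

Answer: 5-10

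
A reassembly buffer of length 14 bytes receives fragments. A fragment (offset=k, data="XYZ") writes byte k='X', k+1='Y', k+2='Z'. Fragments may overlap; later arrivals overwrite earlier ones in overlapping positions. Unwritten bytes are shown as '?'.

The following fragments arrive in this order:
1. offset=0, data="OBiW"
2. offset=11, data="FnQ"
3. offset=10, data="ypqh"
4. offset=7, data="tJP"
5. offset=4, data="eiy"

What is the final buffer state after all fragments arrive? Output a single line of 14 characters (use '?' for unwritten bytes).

Answer: OBiWeiytJPypqh

Derivation:
Fragment 1: offset=0 data="OBiW" -> buffer=OBiW??????????
Fragment 2: offset=11 data="FnQ" -> buffer=OBiW???????FnQ
Fragment 3: offset=10 data="ypqh" -> buffer=OBiW??????ypqh
Fragment 4: offset=7 data="tJP" -> buffer=OBiW???tJPypqh
Fragment 5: offset=4 data="eiy" -> buffer=OBiWeiytJPypqh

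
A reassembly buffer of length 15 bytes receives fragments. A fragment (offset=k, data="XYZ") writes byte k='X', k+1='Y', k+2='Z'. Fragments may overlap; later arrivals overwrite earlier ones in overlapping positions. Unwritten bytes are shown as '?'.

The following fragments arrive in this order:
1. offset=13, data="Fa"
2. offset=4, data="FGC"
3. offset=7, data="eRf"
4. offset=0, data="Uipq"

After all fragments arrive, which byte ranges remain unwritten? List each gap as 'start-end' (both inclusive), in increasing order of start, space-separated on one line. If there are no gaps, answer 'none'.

Answer: 10-12

Derivation:
Fragment 1: offset=13 len=2
Fragment 2: offset=4 len=3
Fragment 3: offset=7 len=3
Fragment 4: offset=0 len=4
Gaps: 10-12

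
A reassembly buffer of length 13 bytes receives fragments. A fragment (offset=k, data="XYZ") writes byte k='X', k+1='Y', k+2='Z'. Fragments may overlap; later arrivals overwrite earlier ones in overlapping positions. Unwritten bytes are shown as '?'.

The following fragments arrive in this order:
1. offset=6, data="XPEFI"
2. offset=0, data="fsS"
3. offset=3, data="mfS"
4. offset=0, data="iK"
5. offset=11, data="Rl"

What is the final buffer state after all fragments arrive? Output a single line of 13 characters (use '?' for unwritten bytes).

Fragment 1: offset=6 data="XPEFI" -> buffer=??????XPEFI??
Fragment 2: offset=0 data="fsS" -> buffer=fsS???XPEFI??
Fragment 3: offset=3 data="mfS" -> buffer=fsSmfSXPEFI??
Fragment 4: offset=0 data="iK" -> buffer=iKSmfSXPEFI??
Fragment 5: offset=11 data="Rl" -> buffer=iKSmfSXPEFIRl

Answer: iKSmfSXPEFIRl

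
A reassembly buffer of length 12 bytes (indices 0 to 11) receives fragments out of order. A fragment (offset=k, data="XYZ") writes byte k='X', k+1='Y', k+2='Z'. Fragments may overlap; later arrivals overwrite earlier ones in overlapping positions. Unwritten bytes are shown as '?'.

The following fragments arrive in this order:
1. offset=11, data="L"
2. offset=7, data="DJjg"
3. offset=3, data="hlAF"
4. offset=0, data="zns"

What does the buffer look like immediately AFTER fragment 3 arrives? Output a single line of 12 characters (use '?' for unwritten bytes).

Answer: ???hlAFDJjgL

Derivation:
Fragment 1: offset=11 data="L" -> buffer=???????????L
Fragment 2: offset=7 data="DJjg" -> buffer=???????DJjgL
Fragment 3: offset=3 data="hlAF" -> buffer=???hlAFDJjgL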